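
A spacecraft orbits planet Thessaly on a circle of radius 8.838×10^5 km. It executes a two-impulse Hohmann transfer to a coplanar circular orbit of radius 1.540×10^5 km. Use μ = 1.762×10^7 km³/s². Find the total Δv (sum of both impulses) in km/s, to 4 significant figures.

Δv = 5.296 km/s

Semi-major axis of the transfer orbit: a_t = (8.838×10^5 + 1.540×10^5)/2 = 5.189×10^5 km.
Circular speed at r₁: v₁ = √(μ/r₁) = √(1.762×10^7/8.838×10^5) = 4.465 km/s.
Transfer-orbit speed at r₁ (vis-viva equation): v_a = √[μ(2/r₁ − 1/a_t)] = 2.432 km/s.
First burn Δv₁ = |v_a − v₁| = 2.033 km/s.
At r₂, v₂ = √(μ/r₂) = 10.697 km/s.
Transfer-orbit speed at r₂: v_p = √[μ(2/r₂ − 1/a_t)] = 13.960 km/s.
Second burn Δv₂ = |v₂ − v_p| = 3.263 km/s.
Δv = Δv₁ + Δv₂ = 2.033 + 3.263 = 5.296 km/s.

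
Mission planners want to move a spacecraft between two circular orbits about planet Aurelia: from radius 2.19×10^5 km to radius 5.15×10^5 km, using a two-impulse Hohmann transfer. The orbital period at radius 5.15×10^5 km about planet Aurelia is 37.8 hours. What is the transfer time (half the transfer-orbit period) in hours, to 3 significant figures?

From Kepler's third law T² = 4π²r³/μ at r = 5.15×10^5 km, T = 37.8 hours = 37.8 × 3600 s = 1.3608×10^5 s: μ = 4π²r³/T² = 2.91201×10^8 km³/s².
Transfer-ellipse semi-major axis a_t = (r₁ + r₂)/2 = (2.190×10^5 + 5.150×10^5)/2 = 3.670×10^5 km.
By Kepler's third law the transfer-orbit period is T = 2π√(a_t³/μ), so t = T/2 = 40930 s.
Converting: 40930 s ÷ 3600 s/hour = 11.4 hours.

t = 11.4 hours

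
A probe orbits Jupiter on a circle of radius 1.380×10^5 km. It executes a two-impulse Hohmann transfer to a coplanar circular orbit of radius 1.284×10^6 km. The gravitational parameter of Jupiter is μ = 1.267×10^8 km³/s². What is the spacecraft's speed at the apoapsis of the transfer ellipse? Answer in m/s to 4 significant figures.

The Hohmann ellipse has a_t = (r₁ + r₂)/2 = 7.110×10^5 km.
At apoapsis, r = 1.284×10^6 km.
From the vis-viva equation, v = √[μ(2/r − 1/a_t)] = 4.376 km/s.

v = 4376 m/s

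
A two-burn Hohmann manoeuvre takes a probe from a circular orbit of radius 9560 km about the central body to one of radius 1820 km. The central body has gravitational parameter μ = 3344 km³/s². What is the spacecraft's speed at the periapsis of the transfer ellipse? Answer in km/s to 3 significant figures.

v = 1.76 km/s

The Hohmann ellipse has a_t = (r₁ + r₂)/2 = 5690 km.
The periapsis of the transfer ellipse is at r = 1820 km.
Applying v² = μ(2/r − 1/a_t): v = 1.757 km/s.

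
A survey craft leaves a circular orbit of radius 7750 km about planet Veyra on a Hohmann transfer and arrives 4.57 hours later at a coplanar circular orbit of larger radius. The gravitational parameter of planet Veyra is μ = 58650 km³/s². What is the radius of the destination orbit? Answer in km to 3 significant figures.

Transfer time t = 4.57 hours = 16452 s, and t = π√(a_t³/μ).
So a_t = (μ t²/π²)^(1/3) = (58650 × (16452)² / π²)^(1/3) = 11717 km.
Since a_t = (r₁ + r₂)/2, r₂ = 2a_t − r₁ = 2×11717 − 7750 = 15684 km.

r₂ = 15700 km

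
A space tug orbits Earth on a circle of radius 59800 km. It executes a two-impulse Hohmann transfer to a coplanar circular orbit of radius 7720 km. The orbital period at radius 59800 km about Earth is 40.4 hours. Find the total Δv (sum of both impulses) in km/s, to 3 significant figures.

Δv = 3.73 km/s

From Kepler's third law T² = 4π²r³/μ at r = 59800 km, T = 40.4 hours = 40.4 × 3600 s = 1.4544×10^5 s: μ = 4π²r³/T² = 3.99113×10^5 km³/s².
Semi-major axis of the transfer orbit: a_t = (59800 + 7720)/2 = 33760 km.
Circular speed at r₁: v₁ = √(μ/r₁) = √(3.99113×10^5/59800) = 2.583 km/s.
Transfer-orbit speed at r₁ (vis-viva equation): v_a = √[μ(2/r₁ − 1/a_t)] = 1.235 km/s.
First burn Δv₁ = |v_a − v₁| = 1.348 km/s.
At r₂, v₂ = √(μ/r₂) = 7.190 km/s.
Transfer-orbit speed at r₂: v_p = √[μ(2/r₂ − 1/a_t)] = 9.569 km/s.
Second burn Δv₂ = |v₂ − v_p| = 2.379 km/s.
Total Δv = Δv₁ + Δv₂ = 3.727 km/s.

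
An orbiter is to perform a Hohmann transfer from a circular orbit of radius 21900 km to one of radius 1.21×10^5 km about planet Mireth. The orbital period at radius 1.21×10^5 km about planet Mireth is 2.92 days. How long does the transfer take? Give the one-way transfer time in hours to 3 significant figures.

t = 15.9 hours

From Kepler's third law T² = 4π²r³/μ at r = 1.21×10^5 km, T = 2.92 days = 2.92 × 86400 s = 2.52288×10^5 s: μ = 4π²r³/T² = 1.09881×10^6 km³/s².
Transfer-ellipse semi-major axis a_t = (r₁ + r₂)/2 = (21900 + 1.210×10^5)/2 = 71450 km.
Half the transfer-orbit period gives t = π√(a_t³/μ) = 57240 s.
Converting: 57240 s ÷ 3600 s/hour = 15.9 hours.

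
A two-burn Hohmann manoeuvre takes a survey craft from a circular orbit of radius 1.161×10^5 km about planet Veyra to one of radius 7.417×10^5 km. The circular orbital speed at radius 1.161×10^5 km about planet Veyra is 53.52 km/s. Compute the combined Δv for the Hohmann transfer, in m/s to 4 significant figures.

Δv = 27020 m/s

From the circular-orbit relation v² = μ/r at r = 1.161×10^5 km: μ = v²r = (53.52)² × 1.161×10^5 = 3.32556×10^8 km³/s².
Transfer-ellipse semi-major axis a_t = (r₁ + r₂)/2 = (1.161×10^5 + 7.417×10^5)/2 = 4.289×10^5 km.
At r₁ the circular-orbit speed is v₁ = √(μ/r₁) = 53.52 km/s.
Transfer-orbit speed at r₁ (v² = μ(2/r − 1/a)): v_p = √[μ(2/r₁ − 1/a_t)] = 70.38 km/s.
First burn Δv₁ = |v_p − v₁| = 16.86 km/s.
At r₂, v₂ = √(μ/r₂) = 21.175 km/s.
Transfer-orbit speed at r₂: v_a = √[μ(2/r₂ − 1/a_t)] = 11.017 km/s.
Second burn Δv₂ = |v₂ − v_a| = 10.16 km/s.
Δv = Δv₁ + Δv₂ = 16.86 + 10.16 = 27.02 km/s.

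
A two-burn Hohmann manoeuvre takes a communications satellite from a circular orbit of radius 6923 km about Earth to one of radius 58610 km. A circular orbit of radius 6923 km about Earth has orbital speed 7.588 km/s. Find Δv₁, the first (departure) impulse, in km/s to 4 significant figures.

Δv₁ = 2.560 km/s

From the circular-orbit relation v² = μ/r at r = 6923 km: μ = v²r = (7.588)² × 6923 = 3.98611×10^5 km³/s².
The Hohmann ellipse has a_t = (r₁ + r₂)/2 = 32766.5 km.
On the circular orbit at r = 6923 km, v_c = √(μ/r) = 7.5880 km/s.
Vis-viva on the transfer ellipse at r = 6923 km gives v_t = √[μ(2/r − 1/a_t)] = 10.148 km/s.
Δv₁ = |v_t − v_c| = |10.148 − 7.5880| = 2.560 km/s.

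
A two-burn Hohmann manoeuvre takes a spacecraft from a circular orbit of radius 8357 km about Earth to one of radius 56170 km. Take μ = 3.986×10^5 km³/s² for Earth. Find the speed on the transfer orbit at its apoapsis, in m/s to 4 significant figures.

Semi-major axis of the transfer orbit: a_t = (8357 + 56170)/2 = 32263.5 km.
At apoapsis, r = 56170 km.
Applying v² = μ(2/r − 1/a_t): v = 1.356 km/s.

v = 1356 m/s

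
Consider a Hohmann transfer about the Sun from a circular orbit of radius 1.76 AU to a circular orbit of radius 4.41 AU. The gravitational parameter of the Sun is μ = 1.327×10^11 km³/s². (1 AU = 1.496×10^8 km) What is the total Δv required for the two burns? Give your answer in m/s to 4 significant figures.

Δv = 7862 m/s

In km: r₁ = 1.76 × 1.496×10^8 = 2.63296×10^8 km; r₂ = 4.41 × 1.496×10^8 = 6.59736×10^8 km.
Transfer-ellipse semi-major axis a_t = (r₁ + r₂)/2 = (2.63296×10^8 + 6.59736×10^8)/2 = 4.61516×10^8 km.
At r₁ the circular-orbit speed is v₁ = √(μ/r₁) = 22.4498 km/s.
On the transfer ellipse at r₁, v² = μ(2/r − 1/a) gives v_p = √[μ(2/r₁ − 1/a_t)] = 26.8414 km/s.
First burn Δv₁ = |v_p − v₁| = 4.392 km/s.
Circular speed at r₂: v₂ = √(μ/r₂) = 14.18 km/s.
Transfer-orbit speed at r₂: v_a = √[μ(2/r₂ − 1/a_t)] = 10.71 km/s.
Second burn Δv₂ = |v₂ − v_a| = 3.470 km/s.
Δv = Δv₁ + Δv₂ = 4.392 + 3.470 = 7.862 km/s.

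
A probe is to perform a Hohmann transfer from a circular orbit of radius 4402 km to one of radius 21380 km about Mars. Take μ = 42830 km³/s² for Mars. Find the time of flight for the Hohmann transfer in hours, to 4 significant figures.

t = 6.172 hours

Semi-major axis of the transfer orbit: a_t = (4402 + 21380)/2 = 12891 km.
Half the transfer-orbit period gives t = π√(a_t³/μ) = 22220 s.
Converting: 22220 s ÷ 3600 s/hour = 6.172 hours.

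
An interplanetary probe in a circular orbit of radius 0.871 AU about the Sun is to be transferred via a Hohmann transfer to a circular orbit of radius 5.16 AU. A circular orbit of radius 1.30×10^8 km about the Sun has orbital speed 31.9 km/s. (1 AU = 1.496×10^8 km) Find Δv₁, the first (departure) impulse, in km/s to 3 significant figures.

From the circular-orbit relation v² = μ/r at r = 1.30×10^8 km: μ = v²r = (31.9)² × 1.30×10^8 = 1.32289×10^11 km³/s².
In km: r₁ = 0.871 × 1.496×10^8 = 1.303016×10^8 km; r₂ = 5.16 × 1.496×10^8 = 7.71936×10^8 km.
Transfer-ellipse semi-major axis a_t = (r₁ + r₂)/2 = (1.303016×10^8 + 7.71936×10^8)/2 = 4.511188×10^8 km.
On the circular orbit at r = 1.303016×10^8 km, v_c = √(μ/r) = 31.863 km/s.
Vis-viva on the transfer ellipse at r = 1.303016×10^8 km gives v_t = √[μ(2/r − 1/a_t)] = 41.680 km/s.
Δv₁ = |v_t − v_c| = |41.680 − 31.863| = 9.817 km/s.

Δv₁ = 9.82 km/s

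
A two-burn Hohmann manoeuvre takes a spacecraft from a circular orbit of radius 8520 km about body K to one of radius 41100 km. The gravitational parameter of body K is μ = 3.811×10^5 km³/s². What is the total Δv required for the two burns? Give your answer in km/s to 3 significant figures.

Δv = 3.18 km/s

The Hohmann ellipse has a_t = (r₁ + r₂)/2 = 24810 km.
Circular speed at r₁: v₁ = √(μ/r₁) = √(3.811×10^5/8520) = 6.688 km/s.
On the transfer ellipse at r₁, vis-viva gives v_p = √[μ(2/r₁ − 1/a_t)] = 8.608 km/s.
First burn Δv₁ = |v_p − v₁| = 1.920 km/s.
At r₂, v₂ = √(μ/r₂) = 3.045 km/s.
Transfer-orbit speed at r₂: v_a = √[μ(2/r₂ − 1/a_t)] = 1.784 km/s.
Second burn Δv₂ = |v₂ − v_a| = 1.261 km/s.
Total Δv = Δv₁ + Δv₂ = 3.181 km/s.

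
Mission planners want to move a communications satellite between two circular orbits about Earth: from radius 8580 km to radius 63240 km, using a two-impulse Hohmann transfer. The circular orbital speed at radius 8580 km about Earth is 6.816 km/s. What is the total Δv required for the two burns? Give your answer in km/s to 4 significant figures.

From the circular-orbit relation v² = μ/r at r = 8580 km: μ = v²r = (6.816)² × 8580 = 3.98608×10^5 km³/s².
The Hohmann ellipse has a_t = (r₁ + r₂)/2 = 35910 km.
At r₁ the circular-orbit speed is v₁ = √(μ/r₁) = 6.8160 km/s.
On the transfer ellipse at r₁, v² = μ(2/r − 1/a) gives v_p = √[μ(2/r₁ − 1/a_t)] = 9.0452 km/s.
First burn Δv₁ = |v_p − v₁| = 2.2292 km/s.
At r₂, v₂ = √(μ/r₂) = 2.5106 km/s.
Transfer-orbit speed at r₂: v_a = √[μ(2/r₂ − 1/a_t)] = 1.2272 km/s.
Second burn Δv₂ = |v₂ − v_a| = 1.2834 km/s.
Δv = Δv₁ + Δv₂ = 2.2292 + 1.2834 = 3.513 km/s.

Δv = 3.513 km/s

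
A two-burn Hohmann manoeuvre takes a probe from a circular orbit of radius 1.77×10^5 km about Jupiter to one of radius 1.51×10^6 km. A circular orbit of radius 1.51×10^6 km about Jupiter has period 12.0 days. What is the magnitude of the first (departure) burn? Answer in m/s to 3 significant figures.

Δv₁ = 9030 m/s

From Kepler's third law T² = 4π²r³/μ at r = 1.51×10^6 km, T = 12.0 days = 12.0 × 86400 s = 1.0368×10^6 s: μ = 4π²r³/T² = 1.26445×10^8 km³/s².
The Hohmann ellipse has a_t = (r₁ + r₂)/2 = 8.435×10^5 km.
On the circular orbit at r = 1.770×10^5 km, v_c = √(μ/r) = 26.728 km/s.
Transfer-orbit speed at the same r (vis-viva, a = a_t): v_t = √[μ(2/r − 1/a_t)] = 35.761 km/s.
Δv₁ = |v_t − v_c| = |35.761 − 26.728| = 9.033 km/s.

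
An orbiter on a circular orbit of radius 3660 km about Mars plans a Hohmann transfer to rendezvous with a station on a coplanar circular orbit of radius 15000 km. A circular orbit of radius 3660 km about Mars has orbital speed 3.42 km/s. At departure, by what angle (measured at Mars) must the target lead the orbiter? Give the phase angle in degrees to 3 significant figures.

From the circular-orbit relation v² = μ/r at r = 3660 km: μ = v²r = (3.42)² × 3660 = 42808.8 km³/s².
Semi-major axis of the transfer orbit: a_t = (3660 + 15000)/2 = 9330 km.
The half-period of the transfer ellipse is t = π√(a_t³/μ) = 13684 s.
Target angular speed ω₂ = √(μ/r₂³) = 1.1262×10^-4 rad/s.
Angle swept by the target during transfer: ω₂·t = 1.5411 rad = 88.30°.
Arrival is 180° from departure on the ellipse, so φ = 180° − 88.30° = 91.7°.

φ = 91.7°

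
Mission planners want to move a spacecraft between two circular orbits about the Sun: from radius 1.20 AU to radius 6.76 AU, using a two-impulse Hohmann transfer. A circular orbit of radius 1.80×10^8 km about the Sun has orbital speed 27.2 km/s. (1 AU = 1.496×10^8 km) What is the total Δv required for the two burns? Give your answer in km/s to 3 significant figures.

Δv = 13.4 km/s

From the circular-orbit relation v² = μ/r at r = 1.80×10^8 km: μ = v²r = (27.2)² × 1.80×10^8 = 1.33171×10^11 km³/s².
In km: r₁ = 1.20 × 1.496×10^8 = 1.7952×10^8 km; r₂ = 6.76 × 1.496×10^8 = 1.011296×10^9 km.
Transfer-ellipse semi-major axis a_t = (r₁ + r₂)/2 = (1.7952×10^8 + 1.011296×10^9)/2 = 5.95408×10^8 km.
Circular speed at r₁: v₁ = √(μ/r₁) = √(1.33171×10^11/1.7952×10^8) = 27.24 km/s.
On the transfer ellipse at r₁, v² = μ(2/r − 1/a) gives v_p = √[μ(2/r₁ − 1/a_t)] = 35.50 km/s.
First burn Δv₁ = |v_p − v₁| = 8.260 km/s.
Circular speed at r₂: v₂ = √(μ/r₂) = 11.475 km/s.
Transfer-orbit speed at r₂: v_a = √[μ(2/r₂ − 1/a_t)] = 6.3011 km/s.
Second burn Δv₂ = |v₂ − v_a| = 5.174 km/s.
Δv = Δv₁ + Δv₂ = 8.260 + 5.174 = 13.43 km/s.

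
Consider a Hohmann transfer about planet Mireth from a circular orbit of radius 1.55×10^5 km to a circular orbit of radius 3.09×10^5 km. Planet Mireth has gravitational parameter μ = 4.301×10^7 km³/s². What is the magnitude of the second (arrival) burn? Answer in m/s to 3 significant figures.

Δv₂ = 2150 m/s

The Hohmann ellipse has a_t = (r₁ + r₂)/2 = 2.320×10^5 km.
On the circular orbit at r = 3.090×10^5 km, v_c = √(μ/r) = 11.798 km/s.
Transfer-orbit speed at the same r (vis-viva, a = a_t): v_t = √[μ(2/r − 1/a_t)] = 9.6433 km/s.
Δv₂ = |v_t − v_c| = |9.6433 − 11.798| = 2.155 km/s.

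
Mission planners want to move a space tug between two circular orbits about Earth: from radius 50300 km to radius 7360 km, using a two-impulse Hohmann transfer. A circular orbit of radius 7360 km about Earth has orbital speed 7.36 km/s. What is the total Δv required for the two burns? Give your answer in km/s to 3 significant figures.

Δv = 3.75 km/s

From the circular-orbit relation v² = μ/r at r = 7360 km: μ = v²r = (7.36)² × 7360 = 3.98688×10^5 km³/s².
Transfer-ellipse semi-major axis a_t = (r₁ + r₂)/2 = (50300 + 7360)/2 = 28830 km.
Circular speed at r₁: v₁ = √(μ/r₁) = √(3.98688×10^5/50300) = 2.815 km/s.
Transfer-orbit speed at r₁ (vis-viva): v_a = √[μ(2/r₁ − 1/a_t)] = 1.422 km/s.
First burn Δv₁ = |v_a − v₁| = 1.393 km/s.
At r₂, v₂ = √(μ/r₂) = 7.360 km/s.
Transfer-orbit speed at r₂: v_p = √[μ(2/r₂ − 1/a_t)] = 9.722 km/s.
Second burn Δv₂ = |v₂ − v_p| = 2.362 km/s.
Total Δv = Δv₁ + Δv₂ = 3.755 km/s.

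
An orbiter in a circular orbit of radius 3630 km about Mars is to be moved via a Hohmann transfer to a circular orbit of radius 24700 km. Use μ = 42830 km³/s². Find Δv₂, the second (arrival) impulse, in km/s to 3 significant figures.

Δv₂ = 0.650 km/s

Semi-major axis of the transfer orbit: a_t = (3630 + 24700)/2 = 14165 km.
On the circular orbit at r = 24700 km, v_c = √(μ/r) = 1.3168 km/s.
Vis-viva on the transfer ellipse at r = 24700 km gives v_t = √[μ(2/r − 1/a_t)] = 0.66661 km/s.
Δv₂ = |v_t − v_c| = |0.66661 − 1.3168| = 0.6502 km/s.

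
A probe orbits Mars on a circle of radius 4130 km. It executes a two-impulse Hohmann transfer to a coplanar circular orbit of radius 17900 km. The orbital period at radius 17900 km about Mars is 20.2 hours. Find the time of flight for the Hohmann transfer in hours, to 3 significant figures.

From Kepler's third law T² = 4π²r³/μ at r = 17900 km, T = 20.2 hours = 20.2 × 3600 s = 72720 s: μ = 4π²r³/T² = 42816.5 km³/s².
The Hohmann ellipse has a_t = (r₁ + r₂)/2 = 11015 km.
By Kepler's third law the transfer-orbit period is T = 2π√(a_t³/μ), so t = T/2 = 17552 s.
Converting: 17552 s ÷ 3600 s/hour = 4.88 hours.

t = 4.88 hours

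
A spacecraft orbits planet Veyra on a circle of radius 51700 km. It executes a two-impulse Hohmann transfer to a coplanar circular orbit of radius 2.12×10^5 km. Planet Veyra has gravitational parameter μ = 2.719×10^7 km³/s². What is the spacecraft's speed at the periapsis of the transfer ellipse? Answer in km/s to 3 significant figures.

Transfer-ellipse semi-major axis a_t = (r₁ + r₂)/2 = (51700 + 2.120×10^5)/2 = 1.3185×10^5 km.
At periapsis, r = 51700 km.
Applying v² = μ(2/r − 1/a_t): v = 29.08 km/s.

v = 29.1 km/s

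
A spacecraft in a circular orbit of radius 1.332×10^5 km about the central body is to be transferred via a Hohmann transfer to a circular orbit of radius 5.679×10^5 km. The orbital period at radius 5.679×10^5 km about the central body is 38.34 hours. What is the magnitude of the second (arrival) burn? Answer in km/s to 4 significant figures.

Δv₂ = 9.916 km/s

From Kepler's third law T² = 4π²r³/μ at r = 5.679×10^5 km, T = 38.34 hours = 38.34 × 3600 s = 1.38024×10^5 s: μ = 4π²r³/T² = 3.79547×10^8 km³/s².
Semi-major axis of the transfer orbit: a_t = (1.332×10^5 + 5.679×10^5)/2 = 3.5055×10^5 km.
Circular speed at r = 5.679×10^5 km: v_c = √(μ/r) = 25.852 km/s.
Transfer-orbit speed at the same r (vis-viva, a = a_t): v_t = √[μ(2/r − 1/a_t)] = 15.936 km/s.
Δv₂ = |v_t − v_c| = |15.936 − 25.852| = 9.916 km/s.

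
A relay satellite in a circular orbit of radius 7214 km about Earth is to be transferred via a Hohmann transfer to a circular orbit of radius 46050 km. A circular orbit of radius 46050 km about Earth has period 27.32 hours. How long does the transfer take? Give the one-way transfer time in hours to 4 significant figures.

From Kepler's third law T² = 4π²r³/μ at r = 46050 km, T = 27.32 hours = 27.32 × 3600 s = 98352 s: μ = 4π²r³/T² = 3.98549×10^5 km³/s².
The Hohmann ellipse has a_t = (r₁ + r₂)/2 = 26632 km.
Half the transfer-orbit period gives t = π√(a_t³/μ) = 21630 s.
Converting: 21630 s ÷ 3600 s/hour = 6.008 hours.

t = 6.008 hours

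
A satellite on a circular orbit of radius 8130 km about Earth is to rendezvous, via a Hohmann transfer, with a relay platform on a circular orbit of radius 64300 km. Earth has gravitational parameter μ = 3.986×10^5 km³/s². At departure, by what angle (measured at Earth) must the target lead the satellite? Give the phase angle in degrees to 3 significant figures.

The Hohmann ellipse has a_t = (r₁ + r₂)/2 = 36215 km.
The half-period of the transfer ellipse is t = π√(a_t³/μ) = 34294 s.
The target's mean motion on its circular orbit is ω₂ = √(μ/r₂³) = 3.8722×10^-5 rad/s.
Angle swept by the target during transfer: ω₂·t = 1.3279 rad = 76.08°.
The satellite traverses 180° on the transfer ellipse, so the target must lead by 180° − 76.08° = 104°.

φ = 104°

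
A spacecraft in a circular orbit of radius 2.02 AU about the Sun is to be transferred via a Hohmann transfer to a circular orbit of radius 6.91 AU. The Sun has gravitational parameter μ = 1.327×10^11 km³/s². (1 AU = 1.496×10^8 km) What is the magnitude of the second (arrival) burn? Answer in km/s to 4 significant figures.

Δv₂ = 3.709 km/s

In km: r₁ = 2.02 × 1.496×10^8 = 3.02192×10^8 km; r₂ = 6.91 × 1.496×10^8 = 1.033736×10^9 km.
The Hohmann ellipse has a_t = (r₁ + r₂)/2 = 6.67964×10^8 km.
Circular speed at r = 1.033736×10^9 km: v_c = √(μ/r) = 11.33 km/s.
Transfer-orbit speed at the same r (vis-viva, a = a_t): v_t = √[μ(2/r − 1/a_t)] = 7.621 km/s.
Δv₂ = |v_t − v_c| = |7.621 − 11.33| = 3.709 km/s.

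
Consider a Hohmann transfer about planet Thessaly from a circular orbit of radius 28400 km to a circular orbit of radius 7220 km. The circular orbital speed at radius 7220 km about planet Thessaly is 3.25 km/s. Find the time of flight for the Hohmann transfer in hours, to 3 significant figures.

t = 7.51 hours

From the circular-orbit relation v² = μ/r at r = 7220 km: μ = v²r = (3.25)² × 7220 = 76261.2 km³/s².
Transfer-ellipse semi-major axis a_t = (r₁ + r₂)/2 = (28400 + 7220)/2 = 17810 km.
Transfer time t = π√(a_t³/μ) = π√((17810)³ / 76261.2) = 27040 s.
Converting: 27040 s ÷ 3600 s/hour = 7.51 hours.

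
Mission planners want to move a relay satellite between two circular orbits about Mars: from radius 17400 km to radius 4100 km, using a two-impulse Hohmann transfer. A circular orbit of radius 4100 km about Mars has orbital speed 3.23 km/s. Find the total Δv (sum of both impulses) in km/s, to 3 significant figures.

From the circular-orbit relation v² = μ/r at r = 4100 km: μ = v²r = (3.23)² × 4100 = 42774.9 km³/s².
The Hohmann ellipse has a_t = (r₁ + r₂)/2 = 10750 km.
At r₁ the circular-orbit speed is v₁ = √(μ/r₁) = 1.5679 km/s.
Transfer-orbit speed at r₁ (vis-viva equation): v_a = √[μ(2/r₁ − 1/a_t)] = 0.96829 km/s.
First burn Δv₁ = |v_a − v₁| = 0.5996 km/s.
Circular speed at r₂: v₂ = √(μ/r₂) = 3.2300 km/s.
Transfer-orbit speed at r₂: v_p = √[μ(2/r₂ − 1/a_t)] = 4.1093 km/s.
Second burn Δv₂ = |v₂ − v_p| = 0.8793 km/s.
Δv = Δv₁ + Δv₂ = 0.5996 + 0.8793 = 1.479 km/s.

Δv = 1.48 km/s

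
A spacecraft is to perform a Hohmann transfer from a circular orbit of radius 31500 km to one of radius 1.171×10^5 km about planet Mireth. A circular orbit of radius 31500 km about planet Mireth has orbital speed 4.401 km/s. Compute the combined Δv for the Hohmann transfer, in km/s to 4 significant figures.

From the circular-orbit relation v² = μ/r at r = 31500 km: μ = v²r = (4.401)² × 31500 = 6.10117×10^5 km³/s².
The Hohmann ellipse has a_t = (r₁ + r₂)/2 = 74300 km.
Circular speed at r₁: v₁ = √(μ/r₁) = √(6.10117×10^5/31500) = 4.401 km/s.
On the transfer ellipse at r₁, v² = μ(2/r − 1/a) gives v_p = √[μ(2/r₁ − 1/a_t)] = 5.525 km/s.
First burn Δv₁ = |v_p − v₁| = 1.124 km/s.
Circular speed at r₂: v₂ = √(μ/r₂) = 2.2826 km/s.
Transfer-orbit speed at r₂: v_a = √[μ(2/r₂ − 1/a_t)] = 1.4862 km/s.
Second burn Δv₂ = |v₂ − v_a| = 0.7964 km/s.
Total Δv = Δv₁ + Δv₂ = 1.920 km/s.

Δv = 1.920 km/s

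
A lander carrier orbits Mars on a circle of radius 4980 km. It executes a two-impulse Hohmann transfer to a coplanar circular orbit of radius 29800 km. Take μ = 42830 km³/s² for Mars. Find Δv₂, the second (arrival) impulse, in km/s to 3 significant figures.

The Hohmann ellipse has a_t = (r₁ + r₂)/2 = 17390 km.
On the circular orbit at r = 29800 km, v_c = √(μ/r) = 1.19885 km/s.
Transfer-orbit speed at the same r (vis-viva, a = a_t): v_t = √[μ(2/r − 1/a_t)] = 0.641550 km/s.
Δv₂ = |v_t − v_c| = |0.641550 − 1.19885| = 0.5573 km/s.

Δv₂ = 0.557 km/s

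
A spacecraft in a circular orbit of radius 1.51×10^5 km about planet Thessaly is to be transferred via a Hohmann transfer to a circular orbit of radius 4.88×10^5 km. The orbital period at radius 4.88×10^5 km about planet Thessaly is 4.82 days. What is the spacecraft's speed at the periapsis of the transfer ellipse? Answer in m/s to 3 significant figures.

From Kepler's third law T² = 4π²r³/μ at r = 4.88×10^5 km, T = 4.82 days = 4.82 × 86400 s = 4.16448×10^5 s: μ = 4π²r³/T² = 2.64544×10^7 km³/s².
Transfer-ellipse semi-major axis a_t = (r₁ + r₂)/2 = (1.510×10^5 + 4.880×10^5)/2 = 3.195×10^5 km.
The periapsis of the transfer ellipse is at r = 1.510×10^5 km.
Vis-viva: v = √[μ(2/r − 1/a_t)] = √[2.64544×10^7 × (2/1.510×10^5 − 1/3.195×10^5)] = 16.36 km/s.

v = 16400 m/s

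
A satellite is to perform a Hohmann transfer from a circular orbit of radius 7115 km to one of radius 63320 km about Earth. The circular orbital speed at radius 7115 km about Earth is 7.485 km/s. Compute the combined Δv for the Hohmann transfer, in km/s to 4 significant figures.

From the circular-orbit relation v² = μ/r at r = 7115 km: μ = v²r = (7.485)² × 7115 = 3.98619×10^5 km³/s².
The Hohmann ellipse has a_t = (r₁ + r₂)/2 = 35217.5 km.
Circular speed at r₁: v₁ = √(μ/r₁) = √(3.98619×10^5/7115) = 7.4850 km/s.
Transfer-orbit speed at r₁ (vis-viva): v_p = √[μ(2/r₁ − 1/a_t)] = 10.037 km/s.
First burn Δv₁ = |v_p − v₁| = 2.552 km/s.
At r₂, v₂ = √(μ/r₂) = 2.509 km/s.
Transfer-orbit speed at r₂: v_a = √[μ(2/r₂ − 1/a_t)] = 1.128 km/s.
Second burn Δv₂ = |v₂ − v_a| = 1.381 km/s.
Total Δv = Δv₁ + Δv₂ = 3.933 km/s.

Δv = 3.933 km/s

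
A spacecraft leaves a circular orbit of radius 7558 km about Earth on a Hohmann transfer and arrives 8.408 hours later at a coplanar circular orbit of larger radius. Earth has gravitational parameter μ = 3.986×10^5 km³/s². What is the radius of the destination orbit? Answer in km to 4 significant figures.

Transfer time t = 8.408 hours = 30268.8 s, and t = π√(a_t³/μ).
So a_t = (μ t²/π²)^(1/3) = (3.986×10^5 × (30268.8)² / π²)^(1/3) = 33323 km.
Since a_t = (r₁ + r₂)/2, r₂ = 2a_t − r₁ = 2×33323 − 7558 = 59088 km.

r₂ = 59090 km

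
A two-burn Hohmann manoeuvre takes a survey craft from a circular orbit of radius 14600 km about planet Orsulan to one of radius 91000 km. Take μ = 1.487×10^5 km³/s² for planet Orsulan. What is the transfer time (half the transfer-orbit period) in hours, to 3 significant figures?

t = 27.5 hours

The Hohmann ellipse has a_t = (r₁ + r₂)/2 = 52800 km.
By Kepler's third law the transfer-orbit period is T = 2π√(a_t³/μ), so t = T/2 = 98840 s.
Converting: 98840 s ÷ 3600 s/hour = 27.5 hours.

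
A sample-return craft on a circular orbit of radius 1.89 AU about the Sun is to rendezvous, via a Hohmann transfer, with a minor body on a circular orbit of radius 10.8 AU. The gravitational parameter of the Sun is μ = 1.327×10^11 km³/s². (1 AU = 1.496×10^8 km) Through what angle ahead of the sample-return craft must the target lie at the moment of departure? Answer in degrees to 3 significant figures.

φ = 98.9°

In km: r₁ = 1.89 × 1.496×10^8 = 2.82744×10^8 km; r₂ = 10.8 × 1.496×10^8 = 1.61568×10^9 km.
The Hohmann ellipse has a_t = (r₁ + r₂)/2 = 9.49212×10^8 km.
Transfer time t = π√(a_t³/μ) = 2.5221×10^8 s.
Target angular speed ω₂ = √(μ/r₂³) = 5.6092×10^-9 rad/s.
Angle swept by the target during transfer: ω₂·t = 1.4147 rad = 81.06°.
Arrival is 180° from departure on the ellipse, so φ = 180° − 81.06° = 98.9°.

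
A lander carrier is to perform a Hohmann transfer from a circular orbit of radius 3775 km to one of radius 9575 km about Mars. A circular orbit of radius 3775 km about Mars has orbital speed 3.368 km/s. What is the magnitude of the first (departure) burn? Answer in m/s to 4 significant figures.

From the circular-orbit relation v² = μ/r at r = 3775 km: μ = v²r = (3.368)² × 3775 = 42821.4 km³/s².
Semi-major axis of the transfer orbit: a_t = (3775 + 9575)/2 = 6675 km.
On the circular orbit at r = 3775 km, v_c = √(μ/r) = 3.3680 km/s.
Transfer-orbit speed at the same r (vis-viva, a = a_t): v_t = √[μ(2/r − 1/a_t)] = 4.0338 km/s.
Δv₁ = |v_t − v_c| = |4.0338 − 3.3680| = 0.6658 km/s.

Δv₁ = 665.8 m/s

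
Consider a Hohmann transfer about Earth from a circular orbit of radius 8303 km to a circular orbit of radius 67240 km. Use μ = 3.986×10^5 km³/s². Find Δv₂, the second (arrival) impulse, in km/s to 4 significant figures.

Δv₂ = 1.293 km/s

Transfer-ellipse semi-major axis a_t = (r₁ + r₂)/2 = (8303 + 67240)/2 = 37771.5 km.
On the circular orbit at r = 67240 km, v_c = √(μ/r) = 2.435 km/s.
Transfer-orbit speed at the same r (vis-viva, a = a_t): v_t = √[μ(2/r − 1/a_t)] = 1.142 km/s.
Δv₂ = |v_t − v_c| = |1.142 − 2.435| = 1.293 km/s.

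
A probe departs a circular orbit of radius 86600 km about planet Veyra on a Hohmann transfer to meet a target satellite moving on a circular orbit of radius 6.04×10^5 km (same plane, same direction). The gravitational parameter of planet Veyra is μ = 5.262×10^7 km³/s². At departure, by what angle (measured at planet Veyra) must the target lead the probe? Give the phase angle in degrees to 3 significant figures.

φ = 102°

Transfer-ellipse semi-major axis a_t = (r₁ + r₂)/2 = (86600 + 6.040×10^5)/2 = 3.453×10^5 km.
Transfer time t = π√(a_t³/μ) = 87880 s.
Target angular speed ω₂ = √(μ/r₂³) = 1.545×10^-5 rad/s.
Angle swept by the target during transfer: ω₂·t = 1.358 rad = 77.81°.
The probe traverses 180° on the transfer ellipse, so the target must lead by 180° − 77.81° = 102°.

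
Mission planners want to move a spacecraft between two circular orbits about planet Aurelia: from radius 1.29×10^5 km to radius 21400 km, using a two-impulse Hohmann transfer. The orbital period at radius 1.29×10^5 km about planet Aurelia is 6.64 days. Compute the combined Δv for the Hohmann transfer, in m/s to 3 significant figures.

Δv = 1730 m/s

From Kepler's third law T² = 4π²r³/μ at r = 1.29×10^5 km, T = 6.64 days = 6.64 × 86400 s = 5.73696×10^5 s: μ = 4π²r³/T² = 2.57493×10^5 km³/s².
Transfer-ellipse semi-major axis a_t = (r₁ + r₂)/2 = (1.290×10^5 + 21400)/2 = 75200 km.
At r₁ the circular-orbit speed is v₁ = √(μ/r₁) = 1.412823 km/s.
On the transfer ellipse at r₁, vis-viva equation gives v_a = √[μ(2/r₁ − 1/a_t)] = 0.7536778 km/s.
First burn Δv₁ = |v_a − v₁| = 0.65915 km/s.
At r₂, v₂ = √(μ/r₂) = 3.4688 km/s.
Transfer-orbit speed at r₂: v_p = √[μ(2/r₂ − 1/a_t)] = 4.5432 km/s.
Second burn Δv₂ = |v₂ − v_p| = 1.0744 km/s.
Total Δv = Δv₁ + Δv₂ = 1.734 km/s.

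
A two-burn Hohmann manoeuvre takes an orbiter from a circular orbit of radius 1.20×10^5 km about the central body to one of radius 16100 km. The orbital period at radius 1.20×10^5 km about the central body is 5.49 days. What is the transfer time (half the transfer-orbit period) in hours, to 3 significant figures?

From Kepler's third law T² = 4π²r³/μ at r = 1.20×10^5 km, T = 5.49 days = 5.49 × 86400 s = 4.74336×10^5 s: μ = 4π²r³/T² = 3.03201×10^5 km³/s².
The Hohmann ellipse has a_t = (r₁ + r₂)/2 = 68050 km.
By Kepler's third law the transfer-orbit period is T = 2π√(a_t³/μ), so t = T/2 = 1.013×10^5 s.
Converting: 1.013×10^5 s ÷ 3600 s/hour = 28.1 hours.

t = 28.1 hours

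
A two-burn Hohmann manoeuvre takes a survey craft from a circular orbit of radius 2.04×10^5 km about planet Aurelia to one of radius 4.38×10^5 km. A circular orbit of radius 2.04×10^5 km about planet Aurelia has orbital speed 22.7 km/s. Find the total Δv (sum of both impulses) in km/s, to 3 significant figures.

From the circular-orbit relation v² = μ/r at r = 2.04×10^5 km: μ = v²r = (22.7)² × 2.04×10^5 = 1.05119×10^8 km³/s².
Transfer-ellipse semi-major axis a_t = (r₁ + r₂)/2 = (2.040×10^5 + 4.380×10^5)/2 = 3.210×10^5 km.
Circular speed at r₁: v₁ = √(μ/r₁) = √(1.05119×10^8/2.040×10^5) = 22.700 km/s.
On the transfer ellipse at r₁, vis-viva gives v_p = √[μ(2/r₁ − 1/a_t)] = 26.516 km/s.
First burn Δv₁ = |v_p − v₁| = 3.816 km/s.
At r₂, v₂ = √(μ/r₂) = 15.492 km/s.
Transfer-orbit speed at r₂: v_a = √[μ(2/r₂ − 1/a_t)] = 12.350 km/s.
Second burn Δv₂ = |v₂ − v_a| = 3.142 km/s.
Δv = Δv₁ + Δv₂ = 3.816 + 3.142 = 6.958 km/s.

Δv = 6.96 km/s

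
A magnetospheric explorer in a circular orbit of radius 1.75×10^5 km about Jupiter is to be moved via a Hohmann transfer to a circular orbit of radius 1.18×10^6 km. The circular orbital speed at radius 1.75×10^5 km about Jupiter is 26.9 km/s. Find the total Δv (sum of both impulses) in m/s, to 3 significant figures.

Δv = 13700 m/s

From the circular-orbit relation v² = μ/r at r = 1.75×10^5 km: μ = v²r = (26.9)² × 1.75×10^5 = 1.26632×10^8 km³/s².
The Hohmann ellipse has a_t = (r₁ + r₂)/2 = 6.775×10^5 km.
At r₁ the circular-orbit speed is v₁ = √(μ/r₁) = 26.9000 km/s.
On the transfer ellipse at r₁, vis-viva equation gives v_p = √[μ(2/r₁ − 1/a_t)] = 35.5008 km/s.
First burn Δv₁ = |v_p − v₁| = 8.6008 km/s.
Circular speed at r₂: v₂ = √(μ/r₂) = 10.3593 km/s.
Transfer-orbit speed at r₂: v_a = √[μ(2/r₂ − 1/a_t)] = 5.26496 km/s.
Second burn Δv₂ = |v₂ − v_a| = 5.0943 km/s.
Total Δv = Δv₁ + Δv₂ = 13.70 km/s.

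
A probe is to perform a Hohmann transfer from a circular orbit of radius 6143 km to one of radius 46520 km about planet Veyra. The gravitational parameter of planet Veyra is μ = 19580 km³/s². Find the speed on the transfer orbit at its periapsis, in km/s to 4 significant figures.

v = 2.373 km/s

Semi-major axis of the transfer orbit: a_t = (6143 + 46520)/2 = 26331.5 km.
The periapsis of the transfer ellipse is at r = 6143 km.
From the vis-viva equation, v = √[μ(2/r − 1/a_t)] = 2.373 km/s.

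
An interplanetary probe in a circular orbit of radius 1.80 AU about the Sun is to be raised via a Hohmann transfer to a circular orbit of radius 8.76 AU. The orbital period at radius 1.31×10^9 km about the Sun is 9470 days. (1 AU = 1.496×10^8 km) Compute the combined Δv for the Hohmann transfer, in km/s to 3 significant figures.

From Kepler's third law T² = 4π²r³/μ at r = 1.31×10^9 km, T = 9470 days = 9470 × 86400 s = 8.18208×10^8 s: μ = 4π²r³/T² = 1.32570×10^11 km³/s².
In km: r₁ = 1.80 × 1.496×10^8 = 2.6928×10^8 km; r₂ = 8.76 × 1.496×10^8 = 1.310496×10^9 km.
Transfer-ellipse semi-major axis a_t = (r₁ + r₂)/2 = (2.6928×10^8 + 1.310496×10^9)/2 = 7.89888×10^8 km.
Circular speed at r₁: v₁ = √(μ/r₁) = √(1.32570×10^11/2.6928×10^8) = 22.18815 km/s.
On the transfer ellipse at r₁, vis-viva gives v_p = √[μ(2/r₁ − 1/a_t)] = 28.57960 km/s.
First burn Δv₁ = |v_p − v₁| = 6.391 km/s.
Circular speed at r₂: v₂ = √(μ/r₂) = 10.0579 km/s.
Transfer-orbit speed at r₂: v_a = √[μ(2/r₂ − 1/a_t)] = 5.87252 km/s.
Second burn Δv₂ = |v₂ − v_a| = 4.185 km/s.
Δv = Δv₁ + Δv₂ = 6.391 + 4.185 = 10.58 km/s.

Δv = 10.6 km/s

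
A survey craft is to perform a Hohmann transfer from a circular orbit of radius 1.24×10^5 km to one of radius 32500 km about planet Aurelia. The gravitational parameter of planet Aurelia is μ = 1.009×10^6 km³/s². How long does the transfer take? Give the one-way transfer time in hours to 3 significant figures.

t = 19.0 hours

Semi-major axis of the transfer orbit: a_t = (1.240×10^5 + 32500)/2 = 78250 km.
By Kepler's third law the transfer-orbit period is T = 2π√(a_t³/μ), so t = T/2 = 68460 s.
Converting: 68460 s ÷ 3600 s/hour = 19.0 hours.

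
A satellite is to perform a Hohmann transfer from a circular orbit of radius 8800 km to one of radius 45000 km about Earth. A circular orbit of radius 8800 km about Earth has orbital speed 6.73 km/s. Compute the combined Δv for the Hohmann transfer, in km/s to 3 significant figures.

Δv = 3.25 km/s

From the circular-orbit relation v² = μ/r at r = 8800 km: μ = v²r = (6.73)² × 8800 = 3.98578×10^5 km³/s².
Semi-major axis of the transfer orbit: a_t = (8800 + 45000)/2 = 26900 km.
Circular speed at r₁: v₁ = √(μ/r₁) = √(3.98578×10^5/8800) = 6.7300 km/s.
Transfer-orbit speed at r₁ (vis-viva): v_p = √[μ(2/r₁ − 1/a_t)] = 8.7045 km/s.
First burn Δv₁ = |v_p − v₁| = 1.9745 km/s.
At r₂, v₂ = √(μ/r₂) = 2.9761 km/s.
Transfer-orbit speed at r₂: v_a = √[μ(2/r₂ − 1/a_t)] = 1.7022 km/s.
Second burn Δv₂ = |v₂ − v_a| = 1.2739 km/s.
Δv = Δv₁ + Δv₂ = 1.9745 + 1.2739 = 3.248 km/s.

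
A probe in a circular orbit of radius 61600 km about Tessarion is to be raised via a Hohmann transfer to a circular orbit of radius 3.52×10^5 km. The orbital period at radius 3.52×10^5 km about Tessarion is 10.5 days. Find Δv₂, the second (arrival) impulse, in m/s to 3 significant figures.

From Kepler's third law T² = 4π²r³/μ at r = 3.52×10^5 km, T = 10.5 days = 10.5 × 86400 s = 9.072×10^5 s: μ = 4π²r³/T² = 2.09210×10^6 km³/s².
Transfer-ellipse semi-major axis a_t = (r₁ + r₂)/2 = (61600 + 3.520×10^5)/2 = 2.068×10^5 km.
Circular speed at r = 3.520×10^5 km: v_c = √(μ/r) = 2.438 km/s.
Vis-viva on the transfer ellipse at r = 3.520×10^5 km gives v_t = √[μ(2/r − 1/a_t)] = 1.331 km/s.
Δv₂ = |v_t − v_c| = |1.331 − 2.438| = 1.107 km/s.

Δv₂ = 1110 m/s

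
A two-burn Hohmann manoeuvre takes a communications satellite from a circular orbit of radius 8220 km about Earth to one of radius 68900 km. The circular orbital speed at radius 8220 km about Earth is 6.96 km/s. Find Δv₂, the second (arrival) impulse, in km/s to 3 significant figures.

Δv₂ = 1.29 km/s

From the circular-orbit relation v² = μ/r at r = 8220 km: μ = v²r = (6.96)² × 8220 = 3.98190×10^5 km³/s².
Semi-major axis of the transfer orbit: a_t = (8220 + 68900)/2 = 38560 km.
Circular speed at r = 68900 km: v_c = √(μ/r) = 2.404 km/s.
Transfer-orbit speed at the same r (vis-viva, a = a_t): v_t = √[μ(2/r − 1/a_t)] = 1.110 km/s.
Δv₂ = |v_t − v_c| = |1.110 − 2.404| = 1.294 km/s.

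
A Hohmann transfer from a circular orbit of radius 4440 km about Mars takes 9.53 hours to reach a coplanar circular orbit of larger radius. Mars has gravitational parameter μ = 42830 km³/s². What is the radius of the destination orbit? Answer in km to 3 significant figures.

r₂ = 30000 km

Transfer time t = 9.53 hours = 34308 s, and t = π√(a_t³/μ).
So a_t = (μ t²/π²)^(1/3) = (42830 × (34308)² / π²)^(1/3) = 17222 km.
Since a_t = (r₁ + r₂)/2, r₂ = 2a_t − r₁ = 2×17222 − 4440 = 30004 km.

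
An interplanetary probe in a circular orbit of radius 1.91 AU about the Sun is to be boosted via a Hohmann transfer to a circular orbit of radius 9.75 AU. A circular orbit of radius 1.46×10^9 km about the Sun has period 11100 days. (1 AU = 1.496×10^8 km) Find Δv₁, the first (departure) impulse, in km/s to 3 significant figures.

From Kepler's third law T² = 4π²r³/μ at r = 1.46×10^9 km, T = 11100 days = 11100 × 86400 s = 9.5904×10^8 s: μ = 4π²r³/T² = 1.33581×10^11 km³/s².
In km: r₁ = 1.91 × 1.496×10^8 = 2.85736×10^8 km; r₂ = 9.75 × 1.496×10^8 = 1.4586×10^9 km.
Semi-major axis of the transfer orbit: a_t = (2.85736×10^8 + 1.4586×10^9)/2 = 8.72168×10^8 km.
Circular speed at r = 2.85736×10^8 km: v_c = √(μ/r) = 21.62 km/s.
Vis-viva on the transfer ellipse at r = 2.85736×10^8 km gives v_t = √[μ(2/r − 1/a_t)] = 27.96 km/s.
Δv₁ = |v_t − v_c| = |27.96 − 21.62| = 6.340 km/s.

Δv₁ = 6.34 km/s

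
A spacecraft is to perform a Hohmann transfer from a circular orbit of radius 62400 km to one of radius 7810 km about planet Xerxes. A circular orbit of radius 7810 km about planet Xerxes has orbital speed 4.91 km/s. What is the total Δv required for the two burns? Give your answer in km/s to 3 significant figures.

From the circular-orbit relation v² = μ/r at r = 7810 km: μ = v²r = (4.91)² × 7810 = 1.88284×10^5 km³/s².
The Hohmann ellipse has a_t = (r₁ + r₂)/2 = 35105 km.
At r₁ the circular-orbit speed is v₁ = √(μ/r₁) = 1.737 km/s.
On the transfer ellipse at r₁, vis-viva gives v_a = √[μ(2/r₁ − 1/a_t)] = 0.8193 km/s.
First burn Δv₁ = |v_a − v₁| = 0.9177 km/s.
At r₂, v₂ = √(μ/r₂) = 4.910 km/s.
Transfer-orbit speed at r₂: v_p = √[μ(2/r₂ − 1/a_t)] = 6.546 km/s.
Second burn Δv₂ = |v₂ − v_p| = 1.636 km/s.
Total Δv = Δv₁ + Δv₂ = 2.554 km/s.

Δv = 2.55 km/s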